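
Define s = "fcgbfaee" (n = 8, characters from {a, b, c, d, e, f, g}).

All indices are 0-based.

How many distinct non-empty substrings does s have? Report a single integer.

sorted suffixes:
  #0 SA[0]=5  'aee'
  #1 SA[1]=3  'bfaee'
  #2 SA[2]=1  'cgbfaee'
  #3 SA[3]=7  'e'
  #4 SA[4]=6  'ee'
  #5 SA[5]=4  'faee'
  #6 SA[6]=0  'fcgbfaee'
  #7 SA[7]=2  'gbfaee'

SA = [5, 3, 1, 7, 6, 4, 0, 2]
rank  pair      lcp
   1  s[5:],s[3:]  0  ''
   2  s[3:],s[1:]  0  ''
   3  s[1:],s[7:]  0  ''
   4  s[7:],s[6:]  1  'e'
   5  s[6:],s[4:]  0  ''
   6  s[4:],s[0:]  1  'f'
   7  s[0:],s[2:]  0  ''

n(n+1)/2 = 8·9/2 = 36
Σ LCP = 0 + 0 + 0 + 0 + 1 + 0 + 1 + 0 = 2
distinct = 36 − 2 = 34

34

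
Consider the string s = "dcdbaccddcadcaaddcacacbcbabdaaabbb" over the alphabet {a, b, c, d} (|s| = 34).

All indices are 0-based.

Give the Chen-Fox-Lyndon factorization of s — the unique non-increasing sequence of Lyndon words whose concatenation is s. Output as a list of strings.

emit factor 1: 'd' (i=0, period=1)
emit factor 2: 'cd' (i=1, period=2)
emit factor 3: 'b' (i=3, period=1)
emit factor 4: 'accddcadc' (i=4, period=9)
emit factor 5: 'aaddcacacbcbabd' (i=13, period=15)
emit factor 6: 'aaabbb' (i=28, period=6)

["d", "cd", "b", "accddcadc", "aaddcacacbcbabd", "aaabbb"]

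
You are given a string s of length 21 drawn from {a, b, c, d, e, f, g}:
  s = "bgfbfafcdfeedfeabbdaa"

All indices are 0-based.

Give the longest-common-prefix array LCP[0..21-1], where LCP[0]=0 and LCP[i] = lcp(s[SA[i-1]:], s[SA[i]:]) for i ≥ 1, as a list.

[0, 1, 1, 1, 0, 1, 1, 1, 0, 0, 1, 3, 0, 1, 1, 0, 1, 1, 1, 2, 0]

rank | idx | suffix
   0 |  20 | a
   1 |  19 | aa
   2 |  15 | abbdaa
   3 |   5 | afcdfeedfeabbdaa
   4 |  16 | bbdaa
   5 |  17 | bdaa
   6 |   3 | bfafcdfeedfeabbdaa
   7 |   0 | bgfbfafcdfeedfeabbdaa
   8 |   7 | cdfeedfeabbdaa
   9 |  18 | daa
  10 |  12 | dfeabbdaa
  11 |   8 | dfeedfeabbdaa
  12 |  14 | eabbdaa
  13 |  11 | edfeabbdaa
  14 |  10 | eedfeabbdaa
  15 |   4 | fafcdfeedfeabbdaa
  16 |   2 | fbfafcdfeedfeabbdaa
  17 |   6 | fcdfeedfeabbdaa
  18 |  13 | feabbdaa
  19 |   9 | feedfeabbdaa
  20 |   1 | gfbfafcdfeedfeabbdaa

SA = [20, 19, 15, 5, 16, 17, 3, 0, 7, 18, 12, 8, 14, 11, 10, 4, 2, 6, 13, 9, 1]
i: (SA[i-1],SA[i]) lcp shared
  1: (20,19) 1 'a'
  2: (19,15) 1 'a'
  3: (15,5) 1 'a'
  4: (5,16) 0 ''
  5: (16,17) 1 'b'
  6: (17,3) 1 'b'
  7: (3,0) 1 'b'
  8: (0,7) 0 ''
  9: (7,18) 0 ''
  10: (18,12) 1 'd'
  11: (12,8) 3 'dfe'
  12: (8,14) 0 ''
  13: (14,11) 1 'e'
  14: (11,10) 1 'e'
  15: (10,4) 0 ''
  16: (4,2) 1 'f'
  17: (2,6) 1 'f'
  18: (6,13) 1 'f'
  19: (13,9) 2 'fe'
  20: (9,1) 0 ''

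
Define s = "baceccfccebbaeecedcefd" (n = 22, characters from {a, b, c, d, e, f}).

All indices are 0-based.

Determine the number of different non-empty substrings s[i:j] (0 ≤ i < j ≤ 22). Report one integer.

rank→(start, suffix):
  0 → (1, 'aceccfccebbaeecedcefd')
  1 → (12, 'aeecedcefd')
  2 → (0, 'baceccfccebbaeecedcefd')
  3 → (11, 'baeecedcefd')
  4 → (10, 'bbaeecedcefd')
  5 → (7, 'ccebbaeecedcefd')
  6 → (4, 'ccfccebbaeecedcefd')
  7 → (8, 'cebbaeecedcefd')
  8 → (2, 'ceccfccebbaeecedcefd')
  9 → (15, 'cedcefd')
  10 → (18, 'cefd')
  11 → (5, 'cfccebbaeecedcefd')
  12 → (21, 'd')
  13 → (17, 'dcefd')
  14 → (9, 'ebbaeecedcefd')
  15 → (3, 'eccfccebbaeecedcefd')
  16 → (14, 'ecedcefd')
  17 → (16, 'edcefd')
  18 → (13, 'eecedcefd')
  19 → (19, 'efd')
  20 → (6, 'fccebbaeecedcefd')
  21 → (20, 'fd')

SA = [1, 12, 0, 11, 10, 7, 4, 8, 2, 15, 18, 5, 21, 17, 9, 3, 14, 16, 13, 19, 6, 20]
rank  pair      lcp
   1  s[1:],s[12:]  1  'a'
   2  s[12:],s[0:]  0  ''
   3  s[0:],s[11:]  2  'ba'
   4  s[11:],s[10:]  1  'b'
   5  s[10:],s[7:]  0  ''
   6  s[7:],s[4:]  2  'cc'
   7  s[4:],s[8:]  1  'c'
   8  s[8:],s[2:]  2  'ce'
   9  s[2:],s[15:]  2  'ce'
  10  s[15:],s[18:]  2  'ce'
  11  s[18:],s[5:]  1  'c'
  12  s[5:],s[21:]  0  ''
  13  s[21:],s[17:]  1  'd'
  14  s[17:],s[9:]  0  ''
  15  s[9:],s[3:]  1  'e'
  16  s[3:],s[14:]  2  'ec'
  17  s[14:],s[16:]  1  'e'
  18  s[16:],s[13:]  1  'e'
  19  s[13:],s[19:]  1  'e'
  20  s[19:],s[6:]  0  ''
  21  s[6:],s[20:]  1  'f'

n(n+1)/2 = 22·23/2 = 253
Σ LCP = 0 + 1 + 0 + 2 + 1 + 0 + 2 + 1 + 2 + 2 + 2 + 1 + 0 + 1 + 0 + 1 + 2 + 1 + 1 + 1 + 0 + 1 = 22
distinct = 253 − 22 = 231

231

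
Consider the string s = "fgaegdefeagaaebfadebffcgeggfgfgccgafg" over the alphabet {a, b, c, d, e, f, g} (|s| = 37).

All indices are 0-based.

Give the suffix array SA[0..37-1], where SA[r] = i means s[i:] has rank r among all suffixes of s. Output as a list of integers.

[11, 16, 12, 2, 34, 9, 14, 19, 31, 32, 22, 17, 5, 8, 13, 18, 6, 3, 24, 15, 21, 7, 20, 35, 0, 29, 27, 36, 10, 1, 33, 30, 4, 23, 28, 26, 25]

sorted suffixes:
  #0 SA[0]=11  'aaebfadebffcgeggfgfgccgafg'
  #1 SA[1]=16  'adebffcgeggfgfgccgafg'
  #2 SA[2]=12  'aebfadebffcgeggfgfgccgafg'
  #3 SA[3]=2  'aegdefeagaaebfadebffcgeggfgfgccgafg'
  #4 SA[4]=34  'afg'
  #5 SA[5]=9  'agaaebfadebffcgeggfgfgccgafg'
  #6 SA[6]=14  'bfadebffcgeggfgfgccgafg'
  #7 SA[7]=19  'bffcgeggfgfgccgafg'
  #8 SA[8]=31  'ccgafg'
  #9 SA[9]=32  'cgafg'
  #10 SA[10]=22  'cgeggfgfgccgafg'
  #11 SA[11]=17  'debffcgeggfgfgccgafg'
  #12 SA[12]=5  'defeagaaebfadebffcgeggfgfgccgafg'
  #13 SA[13]=8  'eagaaebfadebffcgeggfgfgccgafg'
  #14 SA[14]=13  'ebfadebffcgeggfgfgccgafg'
  #15 SA[15]=18  'ebffcgeggfgfgccgafg'
  #16 SA[16]=6  'efeagaaebfadebffcgeggfgfgccgafg'
  #17 SA[17]=3  'egdefeagaaebfadebffcgeggfgfgccgafg'
  #18 SA[18]=24  'eggfgfgccgafg'
  #19 SA[19]=15  'fadebffcgeggfgfgccgafg'
  #20 SA[20]=21  'fcgeggfgfgccgafg'
  #21 SA[21]=7  'feagaaebfadebffcgeggfgfgccgafg'
  #22 SA[22]=20  'ffcgeggfgfgccgafg'
  #23 SA[23]=35  'fg'
  #24 SA[24]=0  'fgaegdefeagaaebfadebffcgeggfgfgccgafg'
  #25 SA[25]=29  'fgccgafg'
  #26 SA[26]=27  'fgfgccgafg'
  #27 SA[27]=36  'g'
  #28 SA[28]=10  'gaaebfadebffcgeggfgfgccgafg'
  #29 SA[29]=1  'gaegdefeagaaebfadebffcgeggfgfgccgafg'
  #30 SA[30]=33  'gafg'
  #31 SA[31]=30  'gccgafg'
  #32 SA[32]=4  'gdefeagaaebfadebffcgeggfgfgccgafg'
  #33 SA[33]=23  'geggfgfgccgafg'
  #34 SA[34]=28  'gfgccgafg'
  #35 SA[35]=26  'gfgfgccgafg'
  #36 SA[36]=25  'ggfgfgccgafg'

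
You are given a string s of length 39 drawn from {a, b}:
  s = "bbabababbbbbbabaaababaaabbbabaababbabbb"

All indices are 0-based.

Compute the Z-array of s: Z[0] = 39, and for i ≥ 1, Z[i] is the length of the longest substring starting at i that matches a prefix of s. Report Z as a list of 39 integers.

[39, 1, 0, 1, 0, 1, 0, 2, 2, 2, 2, 5, 1, 0, 1, 0, 0, 0, 1, 0, 1, 0, 0, 0, 2, 5, 1, 0, 1, 0, 0, 1, 0, 4, 1, 0, 2, 2, 1]

Z[0]=39
i=1: outside box; Z[1]=1 grow→box=[1,2)
i=2: outside box; Z[2]=0
i=3: outside box; Z[3]=1 grow→box=[3,4)
i=4: outside box; Z[4]=0
i=5: outside box; Z[5]=1 grow→box=[5,6)
i=6: outside box; Z[6]=0
i=7: outside box; Z[7]=2 grow→box=[7,9)
i=8: min(r-i=1, Z[1]=1)=1; Z[8]=2 grow→box=[8,10)
i=9: min(r-i=1, Z[1]=1)=1; Z[9]=2 grow→box=[9,11)
i=10: min(r-i=1, Z[1]=1)=1; Z[10]=2 grow→box=[10,12)
i=11: min(r-i=1, Z[1]=1)=1; Z[11]=5 grow→box=[11,16)
i=12: min(r-i=4, Z[1]=1)=1; Z[12]=1
i=13: min(r-i=3, Z[2]=0)=0; Z[13]=0
i=14: min(r-i=2, Z[3]=1)=1; Z[14]=1
i=15: min(r-i=1, Z[4]=0)=0; Z[15]=0
i=16: outside box; Z[16]=0
i=17: outside box; Z[17]=0
i=18: outside box; Z[18]=1 grow→box=[18,19)
i=19: outside box; Z[19]=0
i=20: outside box; Z[20]=1 grow→box=[20,21)
i=21: outside box; Z[21]=0
i=22: outside box; Z[22]=0
i=23: outside box; Z[23]=0
i=24: outside box; Z[24]=2 grow→box=[24,26)
i=25: min(r-i=1, Z[1]=1)=1; Z[25]=5 grow→box=[25,30)
i=26: min(r-i=4, Z[1]=1)=1; Z[26]=1
i=27: min(r-i=3, Z[2]=0)=0; Z[27]=0
i=28: min(r-i=2, Z[3]=1)=1; Z[28]=1
i=29: min(r-i=1, Z[4]=0)=0; Z[29]=0
i=30: outside box; Z[30]=0
i=31: outside box; Z[31]=1 grow→box=[31,32)
i=32: outside box; Z[32]=0
i=33: outside box; Z[33]=4 grow→box=[33,37)
i=34: min(r-i=3, Z[1]=1)=1; Z[34]=1
i=35: min(r-i=2, Z[2]=0)=0; Z[35]=0
i=36: min(r-i=1, Z[3]=1)=1; Z[36]=2 grow→box=[36,38)
i=37: min(r-i=1, Z[1]=1)=1; Z[37]=2 grow→box=[37,39)
i=38: min(r-i=1, Z[1]=1)=1; Z[38]=1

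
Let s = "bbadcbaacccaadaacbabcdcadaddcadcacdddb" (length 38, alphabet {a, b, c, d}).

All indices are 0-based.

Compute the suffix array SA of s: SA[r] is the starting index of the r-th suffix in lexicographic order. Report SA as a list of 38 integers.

sorted suffixes:
  #0 SA[0]=14  'aacbabcdcadaddcadcacdddb'
  #1 SA[1]=6  'aacccaadaacbabcdcadaddcadcacdddb'
  #2 SA[2]=11  'aadaacbabcdcadaddcadcacdddb'
  #3 SA[3]=18  'abcdcadaddcadcacdddb'
  #4 SA[4]=15  'acbabcdcadaddcadcacdddb'
  #5 SA[5]=7  'acccaadaacbabcdcadaddcadcacdddb'
  #6 SA[6]=32  'acdddb'
  #7 SA[7]=12  'adaacbabcdcadaddcadcacdddb'
  #8 SA[8]=23  'adaddcadcacdddb'
  #9 SA[9]=29  'adcacdddb'
  #10 SA[10]=2  'adcbaacccaadaacbabcdcadaddcadcacdddb'
  #11 SA[11]=25  'addcadcacdddb'
  #12 SA[12]=37  'b'
  #13 SA[13]=5  'baacccaadaacbabcdcadaddcadcacdddb'
  #14 SA[14]=17  'babcdcadaddcadcacdddb'
  #15 SA[15]=1  'badcbaacccaadaacbabcdcadaddcadcacdddb'
  #16 SA[16]=0  'bbadcbaacccaadaacbabcdcadaddcadcacdddb'
  #17 SA[17]=19  'bcdcadaddcadcacdddb'
  #18 SA[18]=10  'caadaacbabcdcadaddcadcacdddb'
  #19 SA[19]=31  'cacdddb'
  #20 SA[20]=22  'cadaddcadcacdddb'
  #21 SA[21]=28  'cadcacdddb'
  #22 SA[22]=4  'cbaacccaadaacbabcdcadaddcadcacdddb'
  #23 SA[23]=16  'cbabcdcadaddcadcacdddb'
  #24 SA[24]=9  'ccaadaacbabcdcadaddcadcacdddb'
  #25 SA[25]=8  'cccaadaacbabcdcadaddcadcacdddb'
  #26 SA[26]=20  'cdcadaddcadcacdddb'
  #27 SA[27]=33  'cdddb'
  #28 SA[28]=13  'daacbabcdcadaddcadcacdddb'
  #29 SA[29]=24  'daddcadcacdddb'
  #30 SA[30]=36  'db'
  #31 SA[31]=30  'dcacdddb'
  #32 SA[32]=21  'dcadaddcadcacdddb'
  #33 SA[33]=27  'dcadcacdddb'
  #34 SA[34]=3  'dcbaacccaadaacbabcdcadaddcadcacdddb'
  #35 SA[35]=35  'ddb'
  #36 SA[36]=26  'ddcadcacdddb'
  #37 SA[37]=34  'dddb'

[14, 6, 11, 18, 15, 7, 32, 12, 23, 29, 2, 25, 37, 5, 17, 1, 0, 19, 10, 31, 22, 28, 4, 16, 9, 8, 20, 33, 13, 24, 36, 30, 21, 27, 3, 35, 26, 34]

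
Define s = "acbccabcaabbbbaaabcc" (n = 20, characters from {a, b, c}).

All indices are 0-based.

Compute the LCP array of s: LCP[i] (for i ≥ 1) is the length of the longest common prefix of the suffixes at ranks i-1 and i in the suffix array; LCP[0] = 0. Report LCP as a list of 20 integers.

rank | idx | suffix
   0 |  14 | aaabcc
   1 |   8 | aabbbbaaabcc
   2 |  15 | aabcc
   3 |   9 | abbbbaaabcc
   4 |   5 | abcaabbbbaaabcc
   5 |  16 | abcc
   6 |   0 | acbccabcaabbbbaaabcc
   7 |  13 | baaabcc
   8 |  12 | bbaaabcc
   9 |  11 | bbbaaabcc
  10 |  10 | bbbbaaabcc
  11 |   6 | bcaabbbbaaabcc
  12 |  17 | bcc
  13 |   2 | bccabcaabbbbaaabcc
  14 |  19 | c
  15 |   7 | caabbbbaaabcc
  16 |   4 | cabcaabbbbaaabcc
  17 |   1 | cbccabcaabbbbaaabcc
  18 |  18 | cc
  19 |   3 | ccabcaabbbbaaabcc

SA = [14, 8, 15, 9, 5, 16, 0, 13, 12, 11, 10, 6, 17, 2, 19, 7, 4, 1, 18, 3]
[i] adj suffixes → lcp
  [1] 14/8 → 2 ('aa')
  [2] 8/15 → 3 ('aab')
  [3] 15/9 → 1 ('a')
  [4] 9/5 → 2 ('ab')
  [5] 5/16 → 3 ('abc')
  [6] 16/0 → 1 ('a')
  [7] 0/13 → 0 ('')
  [8] 13/12 → 1 ('b')
  [9] 12/11 → 2 ('bb')
  [10] 11/10 → 3 ('bbb')
  [11] 10/6 → 1 ('b')
  [12] 6/17 → 2 ('bc')
  [13] 17/2 → 3 ('bcc')
  [14] 2/19 → 0 ('')
  [15] 19/7 → 1 ('c')
  [16] 7/4 → 2 ('ca')
  [17] 4/1 → 1 ('c')
  [18] 1/18 → 1 ('c')
  [19] 18/3 → 2 ('cc')

[0, 2, 3, 1, 2, 3, 1, 0, 1, 2, 3, 1, 2, 3, 0, 1, 2, 1, 1, 2]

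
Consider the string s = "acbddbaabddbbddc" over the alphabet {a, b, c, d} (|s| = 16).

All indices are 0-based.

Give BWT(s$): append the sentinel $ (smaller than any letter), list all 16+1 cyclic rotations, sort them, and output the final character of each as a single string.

rank  rotation           last
    0  $acbddbaabddbbddc  c
    1  aabddbbddc$acbddb  b
    2  abddbbddc$acbddba  a
    3  acbddbaabddbbddc$  $
    4  baabddbbddc$acbdd  d
    5  bbddc$acbddbaabdd  d
    6  bddbaabddbbddc$ac  c
    7  bddbbddc$acbddbaa  a
    8  bddc$acbddbaabddb  b
    9  c$acbddbaabddbbdd  d
   10  cbddbaabddbbddc$a  a
   11  dbaabddbbddc$acbd  d
   12  dbbddc$acbddbaabd  d
   13  dc$acbddbaabddbbd  d
   14  ddbaabddbbddc$acb  b
   15  ddbbddc$acbddbaab  b
   16  ddc$acbddbaabddbb  b

cba$ddcabdadddbbb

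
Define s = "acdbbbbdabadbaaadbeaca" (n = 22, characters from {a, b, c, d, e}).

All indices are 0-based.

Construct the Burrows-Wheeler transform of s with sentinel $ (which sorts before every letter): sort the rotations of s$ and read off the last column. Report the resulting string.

acbade$badadbbbdaabacab

rank  rotation                 last
    0  $acdbbbbdabadbaaadbeaca  a
    1  a$acdbbbbdabadbaaadbeac  c
    2  aaadbeaca$acdbbbbdabadb  b
    3  aadbeaca$acdbbbbdabadba  a
    4  abadbaaadbeaca$acdbbbbd  d
    5  aca$acdbbbbdabadbaaadbe  e
    6  acdbbbbdabadbaaadbeaca$  $
    7  adbaaadbeaca$acdbbbbdab  b
    8  adbeaca$acdbbbbdabadbaa  a
    9  baaadbeaca$acdbbbbdabad  d
   10  badbaaadbeaca$acdbbbbda  a
   11  bbbbdabadbaaadbeaca$acd  d
   12  bbbdabadbaaadbeaca$acdb  b
   13  bbdabadbaaadbeaca$acdbb  b
   14  bdabadbaaadbeaca$acdbbb  b
   15  beaca$acdbbbbdabadbaaad  d
   16  ca$acdbbbbdabadbaaadbea  a
   17  cdbbbbdabadbaaadbeaca$a  a
   18  dabadbaaadbeaca$acdbbbb  b
   19  dbaaadbeaca$acdbbbbdaba  a
   20  dbbbbdabadbaaadbeaca$ac  c
   21  dbeaca$acdbbbbdabadbaaa  a
   22  eaca$acdbbbbdabadbaaadb  b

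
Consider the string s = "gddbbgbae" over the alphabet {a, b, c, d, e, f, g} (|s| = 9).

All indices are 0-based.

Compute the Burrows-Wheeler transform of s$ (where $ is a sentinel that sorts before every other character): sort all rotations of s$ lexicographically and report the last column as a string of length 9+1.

rank  rotation    last
    0  $gddbbgbae  e
    1  ae$gddbbgb  b
    2  bae$gddbbg  g
    3  bbgbae$gdd  d
    4  bgbae$gddb  b
    5  dbbgbae$gd  d
    6  ddbbgbae$g  g
    7  e$gddbbgba  a
    8  gbae$gddbb  b
    9  gddbbgbae$  $

ebgdbdgab$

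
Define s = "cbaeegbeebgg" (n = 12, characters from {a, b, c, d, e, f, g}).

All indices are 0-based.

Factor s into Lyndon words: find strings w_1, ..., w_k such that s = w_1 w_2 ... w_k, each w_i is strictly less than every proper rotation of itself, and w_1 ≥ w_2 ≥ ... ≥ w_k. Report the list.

["c", "b", "aeegbeebgg"]

emit factor 1: 'c' (i=0, period=1)
emit factor 2: 'b' (i=1, period=1)
emit factor 3: 'aeegbeebgg' (i=2, period=10)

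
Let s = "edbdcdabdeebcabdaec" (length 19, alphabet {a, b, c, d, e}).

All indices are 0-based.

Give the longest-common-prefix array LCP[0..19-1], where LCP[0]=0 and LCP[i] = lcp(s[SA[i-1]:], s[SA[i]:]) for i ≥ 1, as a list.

[0, 3, 1, 0, 1, 2, 2, 0, 1, 1, 0, 2, 1, 1, 1, 0, 1, 1, 1]

sorted suffixes:
  #0 SA[0]=13  'abdaec'
  #1 SA[1]=6  'abdeebcabdaec'
  #2 SA[2]=16  'aec'
  #3 SA[3]=11  'bcabdaec'
  #4 SA[4]=14  'bdaec'
  #5 SA[5]=2  'bdcdabdeebcabdaec'
  #6 SA[6]=7  'bdeebcabdaec'
  #7 SA[7]=18  'c'
  #8 SA[8]=12  'cabdaec'
  #9 SA[9]=4  'cdabdeebcabdaec'
  #10 SA[10]=5  'dabdeebcabdaec'
  #11 SA[11]=15  'daec'
  #12 SA[12]=1  'dbdcdabdeebcabdaec'
  #13 SA[13]=3  'dcdabdeebcabdaec'
  #14 SA[14]=8  'deebcabdaec'
  #15 SA[15]=10  'ebcabdaec'
  #16 SA[16]=17  'ec'
  #17 SA[17]=0  'edbdcdabdeebcabdaec'
  #18 SA[18]=9  'eebcabdaec'

SA = [13, 6, 16, 11, 14, 2, 7, 18, 12, 4, 5, 15, 1, 3, 8, 10, 17, 0, 9]
i: (SA[i-1],SA[i]) lcp shared
  1: (13,6) 3 'abd'
  2: (6,16) 1 'a'
  3: (16,11) 0 ''
  4: (11,14) 1 'b'
  5: (14,2) 2 'bd'
  6: (2,7) 2 'bd'
  7: (7,18) 0 ''
  8: (18,12) 1 'c'
  9: (12,4) 1 'c'
  10: (4,5) 0 ''
  11: (5,15) 2 'da'
  12: (15,1) 1 'd'
  13: (1,3) 1 'd'
  14: (3,8) 1 'd'
  15: (8,10) 0 ''
  16: (10,17) 1 'e'
  17: (17,0) 1 'e'
  18: (0,9) 1 'e'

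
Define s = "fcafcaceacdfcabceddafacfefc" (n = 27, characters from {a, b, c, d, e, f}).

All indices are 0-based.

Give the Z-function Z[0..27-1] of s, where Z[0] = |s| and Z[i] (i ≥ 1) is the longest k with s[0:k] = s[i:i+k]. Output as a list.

Z[0]=27
i=1: fresh scan; Z[1]=0
i=2: fresh scan; Z[2]=0
i=3: fresh scan; Z[3]=3 extend→box=[3,6)
i=4: min(r-i=2, Z[1]=0)=0; Z[4]=0
i=5: min(r-i=1, Z[2]=0)=0; Z[5]=0
i=6: fresh scan; Z[6]=0
i=7: fresh scan; Z[7]=0
i=8: fresh scan; Z[8]=0
i=9: fresh scan; Z[9]=0
i=10: fresh scan; Z[10]=0
i=11: fresh scan; Z[11]=3 extend→box=[11,14)
i=12: min(r-i=2, Z[1]=0)=0; Z[12]=0
i=13: min(r-i=1, Z[2]=0)=0; Z[13]=0
i=14: fresh scan; Z[14]=0
i=15: fresh scan; Z[15]=0
i=16: fresh scan; Z[16]=0
i=17: fresh scan; Z[17]=0
i=18: fresh scan; Z[18]=0
i=19: fresh scan; Z[19]=0
i=20: fresh scan; Z[20]=1 extend→box=[20,21)
i=21: fresh scan; Z[21]=0
i=22: fresh scan; Z[22]=0
i=23: fresh scan; Z[23]=1 extend→box=[23,24)
i=24: fresh scan; Z[24]=0
i=25: fresh scan; Z[25]=2 extend→box=[25,27)
i=26: min(r-i=1, Z[1]=0)=0; Z[26]=0

[27, 0, 0, 3, 0, 0, 0, 0, 0, 0, 0, 3, 0, 0, 0, 0, 0, 0, 0, 0, 1, 0, 0, 1, 0, 2, 0]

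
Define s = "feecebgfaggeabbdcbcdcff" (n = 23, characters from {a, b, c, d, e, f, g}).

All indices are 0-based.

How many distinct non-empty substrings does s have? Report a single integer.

rank | idx | suffix
   0 |  12 | abbdcbcdcff
   1 |   8 | aggeabbdcbcdcff
   2 |  13 | bbdcbcdcff
   3 |  17 | bcdcff
   4 |  14 | bdcbcdcff
   5 |   5 | bgfaggeabbdcbcdcff
   6 |  16 | cbcdcff
   7 |  18 | cdcff
   8 |   3 | cebgfaggeabbdcbcdcff
   9 |  20 | cff
  10 |  15 | dcbcdcff
  11 |  19 | dcff
  12 |  11 | eabbdcbcdcff
  13 |   4 | ebgfaggeabbdcbcdcff
  14 |   2 | ecebgfaggeabbdcbcdcff
  15 |   1 | eecebgfaggeabbdcbcdcff
  16 |  22 | f
  17 |   7 | faggeabbdcbcdcff
  18 |   0 | feecebgfaggeabbdcbcdcff
  19 |  21 | ff
  20 |  10 | geabbdcbcdcff
  21 |   6 | gfaggeabbdcbcdcff
  22 |   9 | ggeabbdcbcdcff

SA = [12, 8, 13, 17, 14, 5, 16, 18, 3, 20, 15, 19, 11, 4, 2, 1, 22, 7, 0, 21, 10, 6, 9]
rank  pair      lcp
   1  s[12:],s[8:]  1  'a'
   2  s[8:],s[13:]  0  ''
   3  s[13:],s[17:]  1  'b'
   4  s[17:],s[14:]  1  'b'
   5  s[14:],s[5:]  1  'b'
   6  s[5:],s[16:]  0  ''
   7  s[16:],s[18:]  1  'c'
   8  s[18:],s[3:]  1  'c'
   9  s[3:],s[20:]  1  'c'
  10  s[20:],s[15:]  0  ''
  11  s[15:],s[19:]  2  'dc'
  12  s[19:],s[11:]  0  ''
  13  s[11:],s[4:]  1  'e'
  14  s[4:],s[2:]  1  'e'
  15  s[2:],s[1:]  1  'e'
  16  s[1:],s[22:]  0  ''
  17  s[22:],s[7:]  1  'f'
  18  s[7:],s[0:]  1  'f'
  19  s[0:],s[21:]  1  'f'
  20  s[21:],s[10:]  0  ''
  21  s[10:],s[6:]  1  'g'
  22  s[6:],s[9:]  1  'g'

n(n+1)/2 = 23·24/2 = 276
Σ LCP = 0 + 1 + 0 + 1 + 1 + 1 + 0 + 1 + 1 + 1 + 0 + 2 + 0 + 1 + 1 + 1 + 0 + 1 + 1 + 1 + 0 + 1 + 1 = 17
distinct = 276 − 17 = 259

259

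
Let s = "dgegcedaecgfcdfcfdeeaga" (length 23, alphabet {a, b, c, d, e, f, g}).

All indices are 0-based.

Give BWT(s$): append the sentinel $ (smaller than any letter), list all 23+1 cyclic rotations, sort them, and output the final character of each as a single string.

agdefgfeefc$eacdggdcaedc

rank  rotation                  last
    0  $dgegcedaecgfcdfcfdeeaga  a
    1  a$dgegcedaecgfcdfcfdeeag  g
    2  aecgfcdfcfdeeaga$dgegced  d
    3  aga$dgegcedaecgfcdfcfdee  e
    4  cdfcfdeeaga$dgegcedaecgf  f
    5  cedaecgfcdfcfdeeaga$dgeg  g
    6  cfdeeaga$dgegcedaecgfcdf  f
    7  cgfcdfcfdeeaga$dgegcedae  e
    8  daecgfcdfcfdeeaga$dgegce  e
    9  deeaga$dgegcedaecgfcdfcf  f
   10  dfcfdeeaga$dgegcedaecgfc  c
   11  dgegcedaecgfcdfcfdeeaga$  $
   12  eaga$dgegcedaecgfcdfcfde  e
   13  ecgfcdfcfdeeaga$dgegceda  a
   14  edaecgfcdfcfdeeaga$dgegc  c
   15  eeaga$dgegcedaecgfcdfcfd  d
   16  egcedaecgfcdfcfdeeaga$dg  g
   17  fcdfcfdeeaga$dgegcedaecg  g
   18  fcfdeeaga$dgegcedaecgfcd  d
   19  fdeeaga$dgegcedaecgfcdfc  c
   20  ga$dgegcedaecgfcdfcfdeea  a
   21  gcedaecgfcdfcfdeeaga$dge  e
   22  gegcedaecgfcdfcfdeeaga$d  d
   23  gfcdfcfdeeaga$dgegcedaec  c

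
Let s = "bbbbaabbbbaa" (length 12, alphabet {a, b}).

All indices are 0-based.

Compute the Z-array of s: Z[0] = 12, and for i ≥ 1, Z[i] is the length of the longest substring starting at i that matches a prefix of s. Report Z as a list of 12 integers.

Z[0]=12
i=1: fresh scan; Z[1]=3 scan→box=[1,4)
i=2: min(r-i=2, Z[1]=3)=2; Z[2]=2
i=3: min(r-i=1, Z[2]=2)=1; Z[3]=1
i=4: fresh scan; Z[4]=0
i=5: fresh scan; Z[5]=0
i=6: fresh scan; Z[6]=6 scan→box=[6,12)
i=7: min(r-i=5, Z[1]=3)=3; Z[7]=3
i=8: min(r-i=4, Z[2]=2)=2; Z[8]=2
i=9: min(r-i=3, Z[3]=1)=1; Z[9]=1
i=10: min(r-i=2, Z[4]=0)=0; Z[10]=0
i=11: min(r-i=1, Z[5]=0)=0; Z[11]=0

[12, 3, 2, 1, 0, 0, 6, 3, 2, 1, 0, 0]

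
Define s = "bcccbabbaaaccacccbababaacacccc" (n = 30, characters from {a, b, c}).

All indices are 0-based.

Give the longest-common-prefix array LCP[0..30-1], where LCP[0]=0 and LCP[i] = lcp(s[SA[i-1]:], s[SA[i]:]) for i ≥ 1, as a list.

sorted suffixes:
  #0 SA[0]=8  'aaaccacccbababaacacccc'
  #1 SA[1]=22  'aacacccc'
  #2 SA[2]=9  'aaccacccbababaacacccc'
  #3 SA[3]=20  'abaacacccc'
  #4 SA[4]=18  'ababaacacccc'
  #5 SA[5]=5  'abbaaaccacccbababaacacccc'
  #6 SA[6]=23  'acacccc'
  #7 SA[7]=10  'accacccbababaacacccc'
  #8 SA[8]=13  'acccbababaacacccc'
  #9 SA[9]=25  'acccc'
  #10 SA[10]=7  'baaaccacccbababaacacccc'
  #11 SA[11]=21  'baacacccc'
  #12 SA[12]=19  'babaacacccc'
  #13 SA[13]=17  'bababaacacccc'
  #14 SA[14]=4  'babbaaaccacccbababaacacccc'
  #15 SA[15]=6  'bbaaaccacccbababaacacccc'
  #16 SA[16]=0  'bcccbabbaaaccacccbababaacacccc'
  #17 SA[17]=29  'c'
  #18 SA[18]=12  'cacccbababaacacccc'
  #19 SA[19]=24  'cacccc'
  #20 SA[20]=16  'cbababaacacccc'
  #21 SA[21]=3  'cbabbaaaccacccbababaacacccc'
  #22 SA[22]=28  'cc'
  #23 SA[23]=11  'ccacccbababaacacccc'
  #24 SA[24]=15  'ccbababaacacccc'
  #25 SA[25]=2  'ccbabbaaaccacccbababaacacccc'
  #26 SA[26]=27  'ccc'
  #27 SA[27]=14  'cccbababaacacccc'
  #28 SA[28]=1  'cccbabbaaaccacccbababaacacccc'
  #29 SA[29]=26  'cccc'

SA = [8, 22, 9, 20, 18, 5, 23, 10, 13, 25, 7, 21, 19, 17, 4, 6, 0, 29, 12, 24, 16, 3, 28, 11, 15, 2, 27, 14, 1, 26]
i: (SA[i-1],SA[i]) lcp shared
  1: (8,22) 2 'aa'
  2: (22,9) 3 'aac'
  3: (9,20) 1 'a'
  4: (20,18) 3 'aba'
  5: (18,5) 2 'ab'
  6: (5,23) 1 'a'
  7: (23,10) 2 'ac'
  8: (10,13) 3 'acc'
  9: (13,25) 4 'accc'
  10: (25,7) 0 ''
  11: (7,21) 3 'baa'
  12: (21,19) 2 'ba'
  13: (19,17) 4 'baba'
  14: (17,4) 3 'bab'
  15: (4,6) 1 'b'
  16: (6,0) 1 'b'
  17: (0,29) 0 ''
  18: (29,12) 1 'c'
  19: (12,24) 5 'caccc'
  20: (24,16) 1 'c'
  21: (16,3) 4 'cbab'
  22: (3,28) 1 'c'
  23: (28,11) 2 'cc'
  24: (11,15) 2 'cc'
  25: (15,2) 5 'ccbab'
  26: (2,27) 2 'cc'
  27: (27,14) 3 'ccc'
  28: (14,1) 6 'cccbab'
  29: (1,26) 3 'ccc'

[0, 2, 3, 1, 3, 2, 1, 2, 3, 4, 0, 3, 2, 4, 3, 1, 1, 0, 1, 5, 1, 4, 1, 2, 2, 5, 2, 3, 6, 3]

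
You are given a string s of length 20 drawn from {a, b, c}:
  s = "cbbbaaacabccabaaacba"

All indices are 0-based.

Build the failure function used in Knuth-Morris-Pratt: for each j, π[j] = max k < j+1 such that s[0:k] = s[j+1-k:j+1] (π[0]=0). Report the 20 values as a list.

[0, 0, 0, 0, 0, 0, 0, 1, 0, 0, 1, 1, 0, 0, 0, 0, 0, 1, 2, 0]

π[0] = 0
j=1 s[j]='b': π[1]=0 (border '')
j=2 s[j]='b': π[2]=0 (border '')
j=3 s[j]='b': π[3]=0 (border '')
j=4 s[j]='a': π[4]=0 (border '')
j=5 s[j]='a': π[5]=0 (border '')
j=6 s[j]='a': π[6]=0 (border '')
j=7 s[j]='c': π[7]=1 (border 'c')
j=8 s[j]='a': k: 1→0; π[8]=0 (border '')
j=9 s[j]='b': π[9]=0 (border '')
j=10 s[j]='c': π[10]=1 (border 'c')
j=11 s[j]='c': k: 1→0; π[11]=1 (border 'c')
j=12 s[j]='a': k: 1→0; π[12]=0 (border '')
j=13 s[j]='b': π[13]=0 (border '')
j=14 s[j]='a': π[14]=0 (border '')
j=15 s[j]='a': π[15]=0 (border '')
j=16 s[j]='a': π[16]=0 (border '')
j=17 s[j]='c': π[17]=1 (border 'c')
j=18 s[j]='b': π[18]=2 (border 'cb')
j=19 s[j]='a': k: 2→0; π[19]=0 (border '')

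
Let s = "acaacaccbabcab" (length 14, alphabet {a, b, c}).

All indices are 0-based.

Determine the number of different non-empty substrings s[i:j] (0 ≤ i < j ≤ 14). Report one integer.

88

rank | idx | suffix
   0 |   2 | aacaccbabcab
   1 |  12 | ab
   2 |   9 | abcab
   3 |   0 | acaacaccbabcab
   4 |   3 | acaccbabcab
   5 |   5 | accbabcab
   6 |  13 | b
   7 |   8 | babcab
   8 |  10 | bcab
   9 |   1 | caacaccbabcab
  10 |  11 | cab
  11 |   4 | caccbabcab
  12 |   7 | cbabcab
  13 |   6 | ccbabcab

SA = [2, 12, 9, 0, 3, 5, 13, 8, 10, 1, 11, 4, 7, 6]
rank  pair      lcp
   1  s[2:],s[12:]  1  'a'
   2  s[12:],s[9:]  2  'ab'
   3  s[9:],s[0:]  1  'a'
   4  s[0:],s[3:]  3  'aca'
   5  s[3:],s[5:]  2  'ac'
   6  s[5:],s[13:]  0  ''
   7  s[13:],s[8:]  1  'b'
   8  s[8:],s[10:]  1  'b'
   9  s[10:],s[1:]  0  ''
  10  s[1:],s[11:]  2  'ca'
  11  s[11:],s[4:]  2  'ca'
  12  s[4:],s[7:]  1  'c'
  13  s[7:],s[6:]  1  'c'

n(n+1)/2 = 14·15/2 = 105
Σ LCP = 0 + 1 + 2 + 1 + 3 + 2 + 0 + 1 + 1 + 0 + 2 + 2 + 1 + 1 = 17
distinct = 105 − 17 = 88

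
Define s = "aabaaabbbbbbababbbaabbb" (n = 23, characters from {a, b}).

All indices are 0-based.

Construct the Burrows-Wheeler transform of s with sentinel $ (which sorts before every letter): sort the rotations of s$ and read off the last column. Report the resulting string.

rank  rotation                  last
    0  $aabaaabbbbbbababbbaabbb  b
    1  aaabbbbbbababbbaabbb$aab  b
    2  aabaaabbbbbbababbbaabbb$  $
    3  aabbb$aabaaabbbbbbababbb  b
    4  aabbbbbbababbbaabbb$aaba  a
    5  abaaabbbbbbababbbaabbb$a  a
    6  ababbbaabbb$aabaaabbbbbb  b
    7  abbb$aabaaabbbbbbababbba  a
    8  abbbaabbb$aabaaabbbbbbab  b
    9  abbbbbbababbbaabbb$aabaa  a
   10  b$aabaaabbbbbbababbbaabb  b
   11  baaabbbbbbababbbaabbb$aa  a
   12  baabbb$aabaaabbbbbbababb  b
   13  bababbbaabbb$aabaaabbbbb  b
   14  babbbaabbb$aabaaabbbbbba  a
   15  bb$aabaaabbbbbbababbbaab  b
   16  bbaabbb$aabaaabbbbbbabab  b
   17  bbababbbaabbb$aabaaabbbb  b
   18  bbb$aabaaabbbbbbababbbaa  a
   19  bbbaabbb$aabaaabbbbbbaba  a
   20  bbbababbbaabbb$aabaaabbb  b
   21  bbbbababbbaabbb$aabaaabb  b
   22  bbbbbababbbaabbb$aabaaab  b
   23  bbbbbbababbbaabbb$aabaaa  a

bb$baababababbabbbaabbba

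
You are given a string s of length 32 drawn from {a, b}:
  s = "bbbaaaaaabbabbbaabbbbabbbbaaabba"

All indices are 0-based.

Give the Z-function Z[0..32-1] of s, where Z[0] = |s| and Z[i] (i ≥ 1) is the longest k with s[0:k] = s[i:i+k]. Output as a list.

Z[0]=32
i=1: i≥r, start 0; Z[1]=2 extend→box=[1,3)
i=2: min(r-i=1, Z[1]=2)=1; Z[2]=1
i=3: i≥r, start 0; Z[3]=0
i=4: i≥r, start 0; Z[4]=0
i=5: i≥r, start 0; Z[5]=0
i=6: i≥r, start 0; Z[6]=0
i=7: i≥r, start 0; Z[7]=0
i=8: i≥r, start 0; Z[8]=0
i=9: i≥r, start 0; Z[9]=2 extend→box=[9,11)
i=10: min(r-i=1, Z[1]=2)=1; Z[10]=1
i=11: i≥r, start 0; Z[11]=0
i=12: i≥r, start 0; Z[12]=5 extend→box=[12,17)
i=13: min(r-i=4, Z[1]=2)=2; Z[13]=2
i=14: min(r-i=3, Z[2]=1)=1; Z[14]=1
i=15: min(r-i=2, Z[3]=0)=0; Z[15]=0
i=16: min(r-i=1, Z[4]=0)=0; Z[16]=0
i=17: i≥r, start 0; Z[17]=3 extend→box=[17,20)
i=18: min(r-i=2, Z[1]=2)=2; Z[18]=4 extend→box=[18,22)
i=19: min(r-i=3, Z[1]=2)=2; Z[19]=2
i=20: min(r-i=2, Z[2]=1)=1; Z[20]=1
i=21: min(r-i=1, Z[3]=0)=0; Z[21]=0
i=22: i≥r, start 0; Z[22]=3 extend→box=[22,25)
i=23: min(r-i=2, Z[1]=2)=2; Z[23]=6 extend→box=[23,29)
i=24: min(r-i=5, Z[1]=2)=2; Z[24]=2
i=25: min(r-i=4, Z[2]=1)=1; Z[25]=1
i=26: min(r-i=3, Z[3]=0)=0; Z[26]=0
i=27: min(r-i=2, Z[4]=0)=0; Z[27]=0
i=28: min(r-i=1, Z[5]=0)=0; Z[28]=0
i=29: i≥r, start 0; Z[29]=2 extend→box=[29,31)
i=30: min(r-i=1, Z[1]=2)=1; Z[30]=1
i=31: i≥r, start 0; Z[31]=0

[32, 2, 1, 0, 0, 0, 0, 0, 0, 2, 1, 0, 5, 2, 1, 0, 0, 3, 4, 2, 1, 0, 3, 6, 2, 1, 0, 0, 0, 2, 1, 0]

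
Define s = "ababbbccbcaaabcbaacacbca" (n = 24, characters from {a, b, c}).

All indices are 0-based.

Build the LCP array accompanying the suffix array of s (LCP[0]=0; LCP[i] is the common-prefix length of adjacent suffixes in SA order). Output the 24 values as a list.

rank | idx | suffix
   0 |  23 | a
   1 |  10 | aaabcbaacacbca
   2 |  11 | aabcbaacacbca
   3 |  16 | aacacbca
   4 |   0 | ababbbccbcaaabcbaacacbca
   5 |   2 | abbbccbcaaabcbaacacbca
   6 |  12 | abcbaacacbca
   7 |  17 | acacbca
   8 |  19 | acbca
   9 |  15 | baacacbca
  10 |   1 | babbbccbcaaabcbaacacbca
  11 |   3 | bbbccbcaaabcbaacacbca
  12 |   4 | bbccbcaaabcbaacacbca
  13 |  21 | bca
  14 |   8 | bcaaabcbaacacbca
  15 |  13 | bcbaacacbca
  16 |   5 | bccbcaaabcbaacacbca
  17 |  22 | ca
  18 |   9 | caaabcbaacacbca
  19 |  18 | cacbca
  20 |  14 | cbaacacbca
  21 |  20 | cbca
  22 |   7 | cbcaaabcbaacacbca
  23 |   6 | ccbcaaabcbaacacbca

SA = [23, 10, 11, 16, 0, 2, 12, 17, 19, 15, 1, 3, 4, 21, 8, 13, 5, 22, 9, 18, 14, 20, 7, 6]
[i] adj suffixes → lcp
  [1] 23/10 → 1 ('a')
  [2] 10/11 → 2 ('aa')
  [3] 11/16 → 2 ('aa')
  [4] 16/0 → 1 ('a')
  [5] 0/2 → 2 ('ab')
  [6] 2/12 → 2 ('ab')
  [7] 12/17 → 1 ('a')
  [8] 17/19 → 2 ('ac')
  [9] 19/15 → 0 ('')
  [10] 15/1 → 2 ('ba')
  [11] 1/3 → 1 ('b')
  [12] 3/4 → 2 ('bb')
  [13] 4/21 → 1 ('b')
  [14] 21/8 → 3 ('bca')
  [15] 8/13 → 2 ('bc')
  [16] 13/5 → 2 ('bc')
  [17] 5/22 → 0 ('')
  [18] 22/9 → 2 ('ca')
  [19] 9/18 → 2 ('ca')
  [20] 18/14 → 1 ('c')
  [21] 14/20 → 2 ('cb')
  [22] 20/7 → 4 ('cbca')
  [23] 7/6 → 1 ('c')

[0, 1, 2, 2, 1, 2, 2, 1, 2, 0, 2, 1, 2, 1, 3, 2, 2, 0, 2, 2, 1, 2, 4, 1]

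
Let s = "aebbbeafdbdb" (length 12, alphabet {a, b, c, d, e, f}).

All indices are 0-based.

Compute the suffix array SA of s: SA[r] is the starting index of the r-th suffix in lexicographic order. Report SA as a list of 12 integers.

rank→(start, suffix):
  0 → (0, 'aebbbeafdbdb')
  1 → (6, 'afdbdb')
  2 → (11, 'b')
  3 → (2, 'bbbeafdbdb')
  4 → (3, 'bbeafdbdb')
  5 → (9, 'bdb')
  6 → (4, 'beafdbdb')
  7 → (10, 'db')
  8 → (8, 'dbdb')
  9 → (5, 'eafdbdb')
  10 → (1, 'ebbbeafdbdb')
  11 → (7, 'fdbdb')

[0, 6, 11, 2, 3, 9, 4, 10, 8, 5, 1, 7]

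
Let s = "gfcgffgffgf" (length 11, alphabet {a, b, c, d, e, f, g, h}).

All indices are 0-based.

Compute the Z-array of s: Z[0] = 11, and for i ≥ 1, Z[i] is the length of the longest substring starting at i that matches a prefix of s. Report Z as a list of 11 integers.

Z[0]=11
i=1: fresh scan; Z[1]=0
i=2: fresh scan; Z[2]=0
i=3: fresh scan; Z[3]=2 extend→box=[3,5)
i=4: min(r-i=1, Z[1]=0)=0; Z[4]=0
i=5: fresh scan; Z[5]=0
i=6: fresh scan; Z[6]=2 extend→box=[6,8)
i=7: min(r-i=1, Z[1]=0)=0; Z[7]=0
i=8: fresh scan; Z[8]=0
i=9: fresh scan; Z[9]=2 extend→box=[9,11)
i=10: min(r-i=1, Z[1]=0)=0; Z[10]=0

[11, 0, 0, 2, 0, 0, 2, 0, 0, 2, 0]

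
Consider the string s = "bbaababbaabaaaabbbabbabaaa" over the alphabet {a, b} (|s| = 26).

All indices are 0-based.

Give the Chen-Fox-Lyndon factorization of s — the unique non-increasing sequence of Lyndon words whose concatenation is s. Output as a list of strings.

emit factor 1: 'b' (i=0, period=1)
emit factor 2: 'b' (i=1, period=1)
emit factor 3: 'aababb' (i=2, period=6)
emit factor 4: 'aab' (i=8, period=3)
emit factor 5: 'aaaabbbabbab' (i=11, period=12)
emit factor 6: 'a' (i=23, period=1)
emit factor 7: 'a' (i=24, period=1)
emit factor 8: 'a' (i=25, period=1)

["b", "b", "aababb", "aab", "aaaabbbabbab", "a", "a", "a"]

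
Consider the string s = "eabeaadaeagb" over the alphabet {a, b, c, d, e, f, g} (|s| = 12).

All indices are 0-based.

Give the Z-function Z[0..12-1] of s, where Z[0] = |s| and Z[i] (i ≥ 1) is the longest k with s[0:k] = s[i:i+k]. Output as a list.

[12, 0, 0, 2, 0, 0, 0, 0, 2, 0, 0, 0]

Z[0]=12
i=1: fresh scan; Z[1]=0
i=2: fresh scan; Z[2]=0
i=3: fresh scan; Z[3]=2 grow→box=[3,5)
i=4: min(r-i=1, Z[1]=0)=0; Z[4]=0
i=5: fresh scan; Z[5]=0
i=6: fresh scan; Z[6]=0
i=7: fresh scan; Z[7]=0
i=8: fresh scan; Z[8]=2 grow→box=[8,10)
i=9: min(r-i=1, Z[1]=0)=0; Z[9]=0
i=10: fresh scan; Z[10]=0
i=11: fresh scan; Z[11]=0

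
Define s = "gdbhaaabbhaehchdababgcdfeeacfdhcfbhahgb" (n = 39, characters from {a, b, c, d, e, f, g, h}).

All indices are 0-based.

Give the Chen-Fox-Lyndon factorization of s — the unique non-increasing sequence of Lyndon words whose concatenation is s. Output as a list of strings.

["g", "d", "bh", "aaabbhaehchdababgcdfeeacfdhcfbhahgb"]

emit factor 1: 'g' (i=0, period=1)
emit factor 2: 'd' (i=1, period=1)
emit factor 3: 'bh' (i=2, period=2)
emit factor 4: 'aaabbhaehchdababgcdfeeacfdhcfbhahgb' (i=4, period=35)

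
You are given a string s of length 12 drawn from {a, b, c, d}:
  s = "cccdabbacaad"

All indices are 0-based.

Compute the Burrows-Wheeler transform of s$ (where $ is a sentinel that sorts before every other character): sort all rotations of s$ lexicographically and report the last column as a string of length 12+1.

rank  rotation       last
    0  $cccdabbacaad  d
    1  aad$cccdabbac  c
    2  abbacaad$cccd  d
    3  acaad$cccdabb  b
    4  ad$cccdabbaca  a
    5  bacaad$cccdab  b
    6  bbacaad$cccda  a
    7  caad$cccdabba  a
    8  cccdabbacaad$  $
    9  ccdabbacaad$c  c
   10  cdabbacaad$cc  c
   11  d$cccdabbacaa  a
   12  dabbacaad$ccc  c

dcdbabaa$ccac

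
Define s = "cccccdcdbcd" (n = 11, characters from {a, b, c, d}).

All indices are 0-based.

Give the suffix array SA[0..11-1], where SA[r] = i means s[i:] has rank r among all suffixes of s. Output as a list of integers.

[8, 0, 1, 2, 3, 9, 6, 4, 10, 7, 5]

sorted suffixes:
  #0 SA[0]=8  'bcd'
  #1 SA[1]=0  'cccccdcdbcd'
  #2 SA[2]=1  'ccccdcdbcd'
  #3 SA[3]=2  'cccdcdbcd'
  #4 SA[4]=3  'ccdcdbcd'
  #5 SA[5]=9  'cd'
  #6 SA[6]=6  'cdbcd'
  #7 SA[7]=4  'cdcdbcd'
  #8 SA[8]=10  'd'
  #9 SA[9]=7  'dbcd'
  #10 SA[10]=5  'dcdbcd'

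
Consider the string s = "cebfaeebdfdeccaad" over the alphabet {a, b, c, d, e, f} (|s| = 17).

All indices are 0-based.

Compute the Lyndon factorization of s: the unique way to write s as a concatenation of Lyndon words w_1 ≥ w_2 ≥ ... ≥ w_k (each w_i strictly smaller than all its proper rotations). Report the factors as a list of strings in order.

emit factor 1: 'ce' (i=0, period=2)
emit factor 2: 'bf' (i=2, period=2)
emit factor 3: 'aeebdfdecc' (i=4, period=10)
emit factor 4: 'aad' (i=14, period=3)

["ce", "bf", "aeebdfdecc", "aad"]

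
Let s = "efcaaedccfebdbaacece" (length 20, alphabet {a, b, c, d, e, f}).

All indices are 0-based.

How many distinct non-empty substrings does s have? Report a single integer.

rank | idx | suffix
   0 |  14 | aacece
   1 |   3 | aaedccfebdbaacece
   2 |  15 | acece
   3 |   4 | aedccfebdbaacece
   4 |  13 | baacece
   5 |  11 | bdbaacece
   6 |   2 | caaedccfebdbaacece
   7 |   7 | ccfebdbaacece
   8 |  18 | ce
   9 |  16 | cece
  10 |   8 | cfebdbaacece
  11 |  12 | dbaacece
  12 |   6 | dccfebdbaacece
  13 |  19 | e
  14 |  10 | ebdbaacece
  15 |  17 | ece
  16 |   5 | edccfebdbaacece
  17 |   0 | efcaaedccfebdbaacece
  18 |   1 | fcaaedccfebdbaacece
  19 |   9 | febdbaacece

SA = [14, 3, 15, 4, 13, 11, 2, 7, 18, 16, 8, 12, 6, 19, 10, 17, 5, 0, 1, 9]
[i] adj suffixes → lcp
  [1] 14/3 → 2 ('aa')
  [2] 3/15 → 1 ('a')
  [3] 15/4 → 1 ('a')
  [4] 4/13 → 0 ('')
  [5] 13/11 → 1 ('b')
  [6] 11/2 → 0 ('')
  [7] 2/7 → 1 ('c')
  [8] 7/18 → 1 ('c')
  [9] 18/16 → 2 ('ce')
  [10] 16/8 → 1 ('c')
  [11] 8/12 → 0 ('')
  [12] 12/6 → 1 ('d')
  [13] 6/19 → 0 ('')
  [14] 19/10 → 1 ('e')
  [15] 10/17 → 1 ('e')
  [16] 17/5 → 1 ('e')
  [17] 5/0 → 1 ('e')
  [18] 0/1 → 0 ('')
  [19] 1/9 → 1 ('f')

n(n+1)/2 = 20·21/2 = 210
Σ LCP = 0 + 2 + 1 + 1 + 0 + 1 + 0 + 1 + 1 + 2 + 1 + 0 + 1 + 0 + 1 + 1 + 1 + 1 + 0 + 1 = 16
distinct = 210 − 16 = 194

194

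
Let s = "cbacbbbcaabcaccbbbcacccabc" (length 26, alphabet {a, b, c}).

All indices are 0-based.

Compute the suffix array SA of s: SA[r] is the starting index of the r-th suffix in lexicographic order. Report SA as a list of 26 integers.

rank | idx | suffix
   0 |   8 | aabcaccbbbcacccabc
   1 |  23 | abc
   2 |   9 | abcaccbbbcacccabc
   3 |   2 | acbbbcaabcaccbbbcacccabc
   4 |  12 | accbbbcacccabc
   5 |  19 | acccabc
   6 |   1 | bacbbbcaabcaccbbbcacccabc
   7 |   4 | bbbcaabcaccbbbcacccabc
   8 |  15 | bbbcacccabc
   9 |   5 | bbcaabcaccbbbcacccabc
  10 |  16 | bbcacccabc
  11 |  24 | bc
  12 |   6 | bcaabcaccbbbcacccabc
  13 |  10 | bcaccbbbcacccabc
  14 |  17 | bcacccabc
  15 |  25 | c
  16 |   7 | caabcaccbbbcacccabc
  17 |  22 | cabc
  18 |  11 | caccbbbcacccabc
  19 |  18 | cacccabc
  20 |   0 | cbacbbbcaabcaccbbbcacccabc
  21 |   3 | cbbbcaabcaccbbbcacccabc
  22 |  14 | cbbbcacccabc
  23 |  21 | ccabc
  24 |  13 | ccbbbcacccabc
  25 |  20 | cccabc

[8, 23, 9, 2, 12, 19, 1, 4, 15, 5, 16, 24, 6, 10, 17, 25, 7, 22, 11, 18, 0, 3, 14, 21, 13, 20]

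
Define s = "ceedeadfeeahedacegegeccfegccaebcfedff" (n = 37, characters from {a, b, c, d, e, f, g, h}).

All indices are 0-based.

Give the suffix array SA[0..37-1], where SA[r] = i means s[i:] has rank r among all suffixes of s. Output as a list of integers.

sorted suffixes:
  #0 SA[0]=14  'acegegeccfegccaebcfedff'
  #1 SA[1]=5  'adfeeahedacegegeccfegccaebcfedff'
  #2 SA[2]=28  'aebcfedff'
  #3 SA[3]=10  'ahedacegegeccfegccaebcfedff'
  #4 SA[4]=30  'bcfedff'
  #5 SA[5]=27  'caebcfedff'
  #6 SA[6]=26  'ccaebcfedff'
  #7 SA[7]=21  'ccfegccaebcfedff'
  #8 SA[8]=0  'ceedeadfeeahedacegegeccfegccaebcfedff'
  #9 SA[9]=15  'cegegeccfegccaebcfedff'
  #10 SA[10]=31  'cfedff'
  #11 SA[11]=22  'cfegccaebcfedff'
  #12 SA[12]=13  'dacegegeccfegccaebcfedff'
  #13 SA[13]=3  'deadfeeahedacegegeccfegccaebcfedff'
  #14 SA[14]=6  'dfeeahedacegegeccfegccaebcfedff'
  #15 SA[15]=34  'dff'
  #16 SA[16]=4  'eadfeeahedacegegeccfegccaebcfedff'
  #17 SA[17]=9  'eahedacegegeccfegccaebcfedff'
  #18 SA[18]=29  'ebcfedff'
  #19 SA[19]=20  'eccfegccaebcfedff'
  #20 SA[20]=12  'edacegegeccfegccaebcfedff'
  #21 SA[21]=2  'edeadfeeahedacegegeccfegccaebcfedff'
  #22 SA[22]=33  'edff'
  #23 SA[23]=8  'eeahedacegegeccfegccaebcfedff'
  #24 SA[24]=1  'eedeadfeeahedacegegeccfegccaebcfedff'
  #25 SA[25]=24  'egccaebcfedff'
  #26 SA[26]=18  'egeccfegccaebcfedff'
  #27 SA[27]=16  'egegeccfegccaebcfedff'
  #28 SA[28]=36  'f'
  #29 SA[29]=32  'fedff'
  #30 SA[30]=7  'feeahedacegegeccfegccaebcfedff'
  #31 SA[31]=23  'fegccaebcfedff'
  #32 SA[32]=35  'ff'
  #33 SA[33]=25  'gccaebcfedff'
  #34 SA[34]=19  'geccfegccaebcfedff'
  #35 SA[35]=17  'gegeccfegccaebcfedff'
  #36 SA[36]=11  'hedacegegeccfegccaebcfedff'

[14, 5, 28, 10, 30, 27, 26, 21, 0, 15, 31, 22, 13, 3, 6, 34, 4, 9, 29, 20, 12, 2, 33, 8, 1, 24, 18, 16, 36, 32, 7, 23, 35, 25, 19, 17, 11]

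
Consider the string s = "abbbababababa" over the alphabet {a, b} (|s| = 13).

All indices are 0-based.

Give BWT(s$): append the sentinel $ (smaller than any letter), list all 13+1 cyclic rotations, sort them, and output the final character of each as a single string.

rank  rotation        last
    0  $abbbababababa  a
    1  a$abbbabababab  b
    2  aba$abbbababab  b
    3  ababa$abbbabab  b
    4  abababa$abbbab  b
    5  ababababa$abbb  b
    6  abbbababababa$  $
    7  ba$abbbabababa  a
    8  baba$abbbababa  a
    9  bababa$abbbaba  a
   10  babababa$abbba  a
   11  bababababa$abb  b
   12  bbababababa$ab  b
   13  bbbababababa$a  a

abbbbb$aaaabba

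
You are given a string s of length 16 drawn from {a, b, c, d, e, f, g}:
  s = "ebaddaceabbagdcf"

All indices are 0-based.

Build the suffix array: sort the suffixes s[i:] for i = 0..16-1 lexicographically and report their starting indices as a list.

rank | idx | suffix
   0 |   8 | abbagdcf
   1 |   5 | aceabbagdcf
   2 |   2 | addaceabbagdcf
   3 |  11 | agdcf
   4 |   1 | baddaceabbagdcf
   5 |  10 | bagdcf
   6 |   9 | bbagdcf
   7 |   6 | ceabbagdcf
   8 |  14 | cf
   9 |   4 | daceabbagdcf
  10 |  13 | dcf
  11 |   3 | ddaceabbagdcf
  12 |   7 | eabbagdcf
  13 |   0 | ebaddaceabbagdcf
  14 |  15 | f
  15 |  12 | gdcf

[8, 5, 2, 11, 1, 10, 9, 6, 14, 4, 13, 3, 7, 0, 15, 12]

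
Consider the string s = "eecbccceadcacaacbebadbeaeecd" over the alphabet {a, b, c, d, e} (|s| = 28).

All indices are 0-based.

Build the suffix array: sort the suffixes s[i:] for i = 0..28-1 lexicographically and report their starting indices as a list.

[13, 11, 14, 19, 8, 23, 18, 3, 21, 16, 12, 10, 2, 15, 4, 5, 26, 6, 27, 20, 9, 7, 22, 17, 1, 25, 0, 24]

rank | idx | suffix
   0 |  13 | aacbebadbeaeecd
   1 |  11 | acaacbebadbeaeecd
   2 |  14 | acbebadbeaeecd
   3 |  19 | adbeaeecd
   4 |   8 | adcacaacbebadbeaeecd
   5 |  23 | aeecd
   6 |  18 | badbeaeecd
   7 |   3 | bccceadcacaacbebadbeaeecd
   8 |  21 | beaeecd
   9 |  16 | bebadbeaeecd
  10 |  12 | caacbebadbeaeecd
  11 |  10 | cacaacbebadbeaeecd
  12 |   2 | cbccceadcacaacbebadbeaeecd
  13 |  15 | cbebadbeaeecd
  14 |   4 | ccceadcacaacbebadbeaeecd
  15 |   5 | cceadcacaacbebadbeaeecd
  16 |  26 | cd
  17 |   6 | ceadcacaacbebadbeaeecd
  18 |  27 | d
  19 |  20 | dbeaeecd
  20 |   9 | dcacaacbebadbeaeecd
  21 |   7 | eadcacaacbebadbeaeecd
  22 |  22 | eaeecd
  23 |  17 | ebadbeaeecd
  24 |   1 | ecbccceadcacaacbebadbeaeecd
  25 |  25 | ecd
  26 |   0 | eecbccceadcacaacbebadbeaeecd
  27 |  24 | eecd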